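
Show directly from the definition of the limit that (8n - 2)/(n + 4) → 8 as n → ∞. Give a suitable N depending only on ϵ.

Let ϵ > 0 be given. For n ≥ 1, |(8n - 2)/(n + 4) − 8| = |-34|/((n + 4)) = 34/((n + 4)).
Since n + 4 ≥ n for n ≥ 1, this is ≤ 34/(n) = 34/n.
So |(8n - 2)/(n + 4) − 8| < ϵ whenever n > 34/ϵ.
Take N = 34/ϵ. If n > N then |(8n - 2)/(n + 4) − 8| ≤ 34/n < ϵ.

N = 34/ϵ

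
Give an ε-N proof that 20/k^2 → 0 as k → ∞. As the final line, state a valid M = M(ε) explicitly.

M = (20/ε)^{1/2}

Suppose ε > 0. For k ≥ 1, |20/k^2 − 0| = 20/k^2.
20/k^2 < ε ⇔ k^2 > 20/ε ⇔ k > (20/ε)^{1/2}.
Take M = (20/ε)^{1/2}. Then k > M implies 20/k^2 < ε.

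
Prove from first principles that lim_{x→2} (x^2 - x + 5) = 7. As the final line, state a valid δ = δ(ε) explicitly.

Let ε > 0. We want δ > 0 such that 0 < |x − 2| < δ implies |(x^2 - x + 5) − 7| < ε.
(x^2 - x + 5) − 7 = x^2 - x - 2 = (x − 2)(x + 1).
So |(x^2 - x + 5) − 7| = |x − 2|·|x + 1|.
Require δ ≤ 1. Then |x − 2| < 1 gives |x| < 3, and by the triangle inequality |x + 1| ≤ 3 + 1 = 4.
Hence |(x^2 - x + 5) − 7| ≤ 4|x − 2| < ε provided |x − 2| < ε/4.
Take δ = min(1, ε/4). Then 0 < |x − 2| < δ gives both |x − 2| < 1 and |x − 2| < ε/4, so |(x^2 - x + 5) − 7| < ε.

δ = min(1, ε/4)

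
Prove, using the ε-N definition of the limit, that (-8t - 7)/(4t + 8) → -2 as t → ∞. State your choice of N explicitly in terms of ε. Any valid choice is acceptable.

N = (9/4)/ε

Let ε > 0. We seek N > 0 such that t > N implies |(-8t - 7)/(4t + 8) + 2| < ε.
(-8t - 7)/(4t + 8) + 2 = (4(-8t - 7) − (-8)(4t + 8)) / (4(4t + 8)) = 36/(4(4t + 8)).
For t > 0 we have 4t + 8 > 4t, so |(-8t - 7)/(4t + 8) + 2| = 36/(4(4t + 8)) < 36/(4·4t) = (9/4)/t.
Thus |(-8t - 7)/(4t + 8) + 2| < ε whenever t > (9/4)/ε.
Take N = (9/4)/ε. If t > N then |(-8t - 7)/(4t + 8) + 2| < (9/4)/t < ε.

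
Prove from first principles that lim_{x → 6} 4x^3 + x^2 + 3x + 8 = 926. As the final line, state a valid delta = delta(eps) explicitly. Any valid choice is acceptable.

Suppose eps > 0. We want delta > 0 such that 0 < |x − 6| < delta implies |(4x^3 + x^2 + 3x + 8) − 926| < eps.
(4x^3 + x^2 + 3x + 8) − 926 = 4x^3 + x^2 + 3x - 918 = (x − 6)(4x^2 + 25x + 153).
So |(4x^3 + x^2 + 3x + 8) − 926| = |x − 6|·|4x^2 + 25x + 153|.
Assume first that |x − 6| < 2, so |x| < 8. Then |4x^2 + 25x + 153| ≤ 4·8^2 + 25·8 + 153 = 609.
Hence |(4x^3 + x^2 + 3x + 8) − 926| ≤ 609|x − 6| < eps provided |x − 6| < eps/609.
Take delta = min(2, eps/609). Then 0 < |x − 6| < delta gives both |x − 6| < 2 and |x − 6| < eps/609, so |(4x^3 + x^2 + 3x + 8) − 926| < eps.

delta = min(2, eps/609)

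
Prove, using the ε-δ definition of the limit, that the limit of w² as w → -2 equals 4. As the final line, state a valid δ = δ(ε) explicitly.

Let ε > 0 be given. We seek δ > 0 with 0 < |w + 2| < δ ⇒ |w² − 4| < ε.
Factor: w² − 4 = (w + 2)(w - 2), so |w² − 4| = |w + 2|·|w - 2|.
Impose δ ≤ 1 so that |w| < 3; then |w - 2| ≤ 5.
Hence |w² − 4| ≤ 5|w + 2|, which is < ε once |w + 2| < ε/5.
Take δ = min(1, ε/5). If 0 < |w + 2| < δ then both bounds hold and |w² − 4| ≤ 5|w + 2| < 5·(ε/5) = ε.

δ = min(1, ε/5)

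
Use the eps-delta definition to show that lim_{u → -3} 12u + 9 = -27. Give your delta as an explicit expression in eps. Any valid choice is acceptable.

delta = eps/12

Let eps > 0. We need delta > 0 so that 0 < |u + 3| < delta implies |(12u + 9) + 27| < eps.
Since (12u + 9) + 27 = 12(u + 3), we have |(12u + 9) + 27| = 12|u + 3|.
So 12|u + 3| < eps exactly when |u + 3| < eps/12.
Choosing delta = eps/12 gives |(12u + 9) + 27| = 12|u + 3| < eps whenever |u + 3| < delta.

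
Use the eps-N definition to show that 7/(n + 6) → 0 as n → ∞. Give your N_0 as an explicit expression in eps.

Suppose eps > 0. For n ≥ 1, |7/(n + 6) − 0| = 7/(n + 6) ≤ 7/n.
We need 7/n < eps, i.e. n > 7/eps.
Take N_0 = 7/eps. If n > N_0 then |7/(n + 6)| ≤ 7/n < eps.

N_0 = 7/eps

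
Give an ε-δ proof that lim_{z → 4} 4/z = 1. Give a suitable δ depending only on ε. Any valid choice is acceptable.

δ = min(2, 2ε)

Let ε > 0 be given. We seek δ > 0 such that 0 < |z − 4| < δ implies |4/z − 1| < ε.
|4/z − 1| = 4·|4 − z|/(4·|z|) = 4|z − 4|/(4|z|).
Require δ ≤ 2 so that |z| > 4 − 2 = 2, hence 4|z| > 8.
Then |4/z − 1| < 4|z − 4|/8, which is < ε when |z − 4| < 2ε.
Take δ = min(2, 2ε). Then 0 < |z − 4| < δ gives both |z − 4| < 2 and |z − 4| < 2ε, so |4/z − 1| < ε.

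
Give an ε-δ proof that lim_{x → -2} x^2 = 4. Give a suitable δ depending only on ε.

Suppose ε > 0. We seek δ > 0 with 0 < |x + 2| < δ ⇒ |x^2 − 4| < ε.
Factor: x^2 − 4 = (x + 2)(x - 2), so |x^2 − 4| = |x + 2|·|x - 2|.
Restrict δ ≤ 1. Then |x + 2| < 1 gives |x| < 3, so by the triangle inequality |x - 2| ≤ 3 + 2 = 5.
Hence |x^2 − 4| ≤ 5|x + 2|, which is < ε once |x + 2| < ε/5.
Take δ = min(1, ε/5). If 0 < |x + 2| < δ then both bounds hold and |x^2 − 4| ≤ 5|x + 2| < 5·(ε/5) = ε.

δ = min(1, ε/5)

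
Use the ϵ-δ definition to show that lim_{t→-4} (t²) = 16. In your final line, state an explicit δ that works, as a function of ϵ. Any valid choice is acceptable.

Let ϵ > 0 be given. We seek δ > 0 with 0 < |t + 4| < δ ⇒ |t² − 16| < ϵ.
Factor: t² − 16 = (t + 4)(t - 4), so |t² − 16| = |t + 4|·|t - 4|.
Restrict δ ≤ 2. Then |t + 4| < 2 gives |t| < 6, so by the triangle inequality |t - 4| ≤ 6 + 4 = 10.
Hence |t² − 16| ≤ 10|t + 4|, which is < ϵ once |t + 4| < ϵ/10.
Take δ = min(2, ϵ/10). If 0 < |t + 4| < δ then both bounds hold and |t² − 16| ≤ 10|t + 4| < 10·(ϵ/10) = ϵ.

δ = min(2, ϵ/10)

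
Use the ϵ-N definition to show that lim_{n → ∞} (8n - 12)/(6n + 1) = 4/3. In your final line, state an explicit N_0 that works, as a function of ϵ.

Let ϵ > 0 be given. For n ≥ 1, |(8n - 12)/(6n + 1) − (4/3)| = |-80|/(6(6n + 1)) = 80/(6(6n + 1)).
Since 6n + 1 ≥ 6n for n ≥ 1, this is ≤ 80/(6·6n) = (20/9)/n.
So |(8n - 12)/(6n + 1) − (4/3)| < ϵ whenever n > (20/9)/ϵ.
Take N_0 = (20/9)/ϵ. If n > N_0 then |(8n - 12)/(6n + 1) − (4/3)| ≤ (20/9)/n < ϵ.

N_0 = (20/9)/ϵ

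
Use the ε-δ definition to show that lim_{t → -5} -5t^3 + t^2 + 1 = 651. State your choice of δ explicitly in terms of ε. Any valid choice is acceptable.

Suppose ε > 0. We want δ > 0 such that 0 < |t + 5| < δ implies |(-5t^3 + t^2 + 1) − 651| < ε.
(-5t^3 + t^2 + 1) − 651 = -5t^3 + t^2 - 650 = (t + 5)(-5t^2 + 26t - 130).
So |(-5t^3 + t^2 + 1) − 651| = |t + 5|·|-5t^2 + 26t - 130|.
Assume first that |t + 5| < 1, so |t| < 6. Then |-5t^2 + 26t - 130| ≤ 5·6^2 + 26·6 + 130 = 466.
Hence |(-5t^3 + t^2 + 1) − 651| ≤ 466|t + 5| < ε provided |t + 5| < ε/466.
Take δ = min(1, ε/466). Then 0 < |t + 5| < δ gives both |t + 5| < 1 and |t + 5| < ε/466, so |(-5t^3 + t^2 + 1) − 651| < ε.

δ = min(1, ε/466)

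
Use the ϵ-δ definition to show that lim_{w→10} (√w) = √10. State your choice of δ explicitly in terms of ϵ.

Fix ϵ > 0. We want δ > 0 such that 0 < |w − 10| < δ implies |√w − √10| < ϵ.
Multiplying by the conjugate, |√w − √10| = |w − 10|/(√w + √10).
Restrict δ ≤ 10 so that |w − 10| < 10 forces w > 0, and then √w + √10 > √10.
Hence |√w − √10| < |w − 10|/√10, which is < ϵ once |w − 10| < √10·ϵ.
Take δ = min(10, √10·ϵ). If 0 < |w − 10| < δ then w > 0 and |√w − √10| < |w − 10|/√10 < ϵ.

δ = min(10, √10·ϵ)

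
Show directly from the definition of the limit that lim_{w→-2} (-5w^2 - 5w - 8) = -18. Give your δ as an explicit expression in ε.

δ = min(1, ε/20)

Let ε > 0 be given. We want δ > 0 such that 0 < |w + 2| < δ implies |(-5w^2 - 5w - 8) + 18| < ε.
(-5w^2 - 5w - 8) + 18 = -5w^2 - 5w + 10 = (w + 2)(-5w + 5).
So |(-5w^2 - 5w - 8) + 18| = |w + 2|·|-5w + 5|.
Assume first that |w + 2| < 1, so |w| < 3. Then |-5w + 5| ≤ 5·3 + 5 = 20.
Hence |(-5w^2 - 5w - 8) + 18| ≤ 20|w + 2| < ε provided |w + 2| < ε/20.
Choosing δ = min(1, ε/20) ensures both conditions, hence |(-5w^2 - 5w - 8) + 18| < ε.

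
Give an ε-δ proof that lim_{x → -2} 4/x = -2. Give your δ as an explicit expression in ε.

δ = min(1, (1/2)ε)

Let ε > 0 be given. We seek δ > 0 such that 0 < |x + 2| < δ implies |4/x + 2| < ε.
|4/x + 2| = 4·|-2 − x|/(2·|x|) = 4|x + 2|/(2|x|).
Require δ ≤ 1 so that |x| > 2 − 1 = 1, hence 2|x| > 2.
Then |4/x + 2| < 4|x + 2|/2, which is < ε when |x + 2| < (1/2)ε.
Take δ = min(1, (1/2)ε). Then 0 < |x + 2| < δ gives both |x + 2| < 1 and |x + 2| < (1/2)ε, so |4/x + 2| < ε.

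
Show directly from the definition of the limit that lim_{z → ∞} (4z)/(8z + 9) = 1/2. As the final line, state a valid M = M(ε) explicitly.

Suppose ε > 0. We seek M > 0 such that z > M implies |(4z)/(8z + 9) − (1/2)| < ε.
(4z)/(8z + 9) − (1/2) = (8(4z) − 4(8z + 9)) / (8(8z + 9)) = -36/(8(8z + 9)).
For z > 0 we have 8z + 9 > 8z, so |(4z)/(8z + 9) − (1/2)| = 36/(8(8z + 9)) < 36/(8·8z) = (9/16)/z.
Thus |(4z)/(8z + 9) − (1/2)| < ε whenever z > (9/16)/ε.
Take M = (9/16)/ε. If z > M then |(4z)/(8z + 9) − (1/2)| < (9/16)/z < ε.

M = (9/16)/ε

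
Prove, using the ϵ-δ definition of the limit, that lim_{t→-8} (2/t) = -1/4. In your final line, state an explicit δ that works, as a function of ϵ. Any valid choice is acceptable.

Let ϵ > 0. We seek δ > 0 such that 0 < |t + 8| < δ implies |2/t + 1/4| < ϵ.
|2/t + 1/4| = 2·|-8 − t|/(8·|t|) = 2|t + 8|/(8|t|).
Require δ ≤ 4 so that |t| > 8 − 4 = 4, hence 8|t| > 32.
Then |2/t + 1/4| < 2|t + 8|/32, which is < ϵ when |t + 8| < 16ϵ.
Take δ = min(4, 16ϵ). Then 0 < |t + 8| < δ gives both |t + 8| < 4 and |t + 8| < 16ϵ, so |2/t + 1/4| < ϵ.

δ = min(4, 16ϵ)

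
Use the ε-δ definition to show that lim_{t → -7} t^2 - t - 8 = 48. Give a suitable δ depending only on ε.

Let ε > 0. We want δ > 0 such that 0 < |t + 7| < δ implies |(t^2 - t - 8) − 48| < ε.
(t^2 - t - 8) − 48 = t^2 - t - 56 = (t + 7)(t - 8).
So |(t^2 - t - 8) − 48| = |t + 7|·|t - 8|.
Assume first that |t + 7| < 2, so |t| < 9. Then |t - 8| ≤ 9 + 8 = 17.
Hence |(t^2 - t - 8) − 48| ≤ 17|t + 7| < ε provided |t + 7| < ε/17.
Take δ = min(2, ε/17). Then 0 < |t + 7| < δ gives both |t + 7| < 2 and |t + 7| < ε/17, so |(t^2 - t - 8) − 48| < ε.

δ = min(2, ε/17)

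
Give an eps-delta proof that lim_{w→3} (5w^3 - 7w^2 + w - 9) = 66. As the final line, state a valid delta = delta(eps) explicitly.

Suppose eps > 0. We want delta > 0 such that 0 < |w − 3| < delta implies |(5w^3 - 7w^2 + w - 9) − 66| < eps.
(5w^3 - 7w^2 + w - 9) − 66 = 5w^3 - 7w^2 + w - 75 = (w − 3)(5w^2 + 8w + 25).
So |(5w^3 - 7w^2 + w - 9) − 66| = |w − 3|·|5w^2 + 8w + 25|.
Assume first that |w − 3| < 2, so |w| < 5. Then |5w^2 + 8w + 25| ≤ 5·5^2 + 8·5 + 25 = 190.
Hence |(5w^3 - 7w^2 + w - 9) − 66| ≤ 190|w − 3| < eps provided |w − 3| < eps/190.
Take delta = min(2, eps/190). Then 0 < |w − 3| < delta gives both |w − 3| < 2 and |w − 3| < eps/190, so |(5w^3 - 7w^2 + w - 9) − 66| < eps.

delta = min(2, eps/190)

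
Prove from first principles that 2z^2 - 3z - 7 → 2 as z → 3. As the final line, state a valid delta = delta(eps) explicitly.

Fix eps > 0. We want delta > 0 such that 0 < |z − 3| < delta implies |(2z^2 - 3z - 7) − 2| < eps.
(2z^2 - 3z - 7) − 2 = 2z^2 - 3z - 9 = (z − 3)(2z + 3).
So |(2z^2 - 3z - 7) − 2| = |z − 3|·|2z + 3|.
Require delta ≤ 1. Then |z − 3| < 1 gives |z| < 4, and by the triangle inequality |2z + 3| ≤ 2·4 + 3 = 11.
Hence |(2z^2 - 3z - 7) − 2| ≤ 11|z − 3| < eps provided |z − 3| < eps/11.
Take delta = min(1, eps/11). Then 0 < |z − 3| < delta gives both |z − 3| < 1 and |z − 3| < eps/11, so |(2z^2 - 3z - 7) − 2| < eps.

delta = min(1, eps/11)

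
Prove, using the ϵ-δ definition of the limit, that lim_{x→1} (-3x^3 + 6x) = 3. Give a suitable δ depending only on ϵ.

δ = min(1, ϵ/21)

Let ϵ > 0 be given. We want δ > 0 such that 0 < |x − 1| < δ implies |(-3x^3 + 6x) − 3| < ϵ.
(-3x^3 + 6x) − 3 = -3x^3 + 6x - 3 = (x − 1)(-3x^2 - 3x + 3).
So |(-3x^3 + 6x) − 3| = |x − 1|·|-3x^2 - 3x + 3|.
Require δ ≤ 1. Then |x − 1| < 1 gives |x| < 2, and by the triangle inequality |-3x^2 - 3x + 3| ≤ 3·2^2 + 3·2 + 3 = 21.
Hence |(-3x^3 + 6x) − 3| ≤ 21|x − 1| < ϵ provided |x − 1| < ϵ/21.
Choosing δ = min(1, ϵ/21) ensures both conditions, hence |(-3x^3 + 6x) − 3| < ϵ.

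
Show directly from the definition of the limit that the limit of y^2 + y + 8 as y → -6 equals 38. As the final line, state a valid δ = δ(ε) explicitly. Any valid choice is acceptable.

δ = min(1, ε/12)

Fix ε > 0. We want δ > 0 such that 0 < |y + 6| < δ implies |(y^2 + y + 8) − 38| < ε.
(y^2 + y + 8) − 38 = y^2 + y - 30 = (y + 6)(y - 5).
So |(y^2 + y + 8) − 38| = |y + 6|·|y - 5|.
Require δ ≤ 1. Then |y + 6| < 1 gives |y| < 7, and by the triangle inequality |y - 5| ≤ 7 + 5 = 12.
Hence |(y^2 + y + 8) − 38| ≤ 12|y + 6| < ε provided |y + 6| < ε/12.
Take δ = min(1, ε/12). Then 0 < |y + 6| < δ gives both |y + 6| < 1 and |y + 6| < ε/12, so |(y^2 + y + 8) − 38| < ε.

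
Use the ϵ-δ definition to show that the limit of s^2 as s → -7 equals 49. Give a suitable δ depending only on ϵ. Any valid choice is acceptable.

δ = min(1, ϵ/15)

Let ϵ > 0 be given. We seek δ > 0 with 0 < |s + 7| < δ ⇒ |s^2 − 49| < ϵ.
Factor: s^2 − 49 = (s + 7)(s - 7), so |s^2 − 49| = |s + 7|·|s - 7|.
Restrict δ ≤ 1. Then |s + 7| < 1 gives |s| < 8, so by the triangle inequality |s - 7| ≤ 8 + 7 = 15.
Hence |s^2 − 49| ≤ 15|s + 7|, which is < ϵ once |s + 7| < ϵ/15.
Take δ = min(1, ϵ/15). If 0 < |s + 7| < δ then both bounds hold and |s^2 − 49| ≤ 15|s + 7| < 15·(ϵ/15) = ϵ.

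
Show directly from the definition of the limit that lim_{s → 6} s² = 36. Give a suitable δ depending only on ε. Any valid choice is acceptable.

Suppose ε > 0. We seek δ > 0 with 0 < |s − 6| < δ ⇒ |s² − 36| < ε.
Factor: s² − 36 = (s − 6)(s + 6), so |s² − 36| = |s − 6|·|s + 6|.
Restrict δ ≤ 2. Then |s − 6| < 2 gives |s| < 8, so by the triangle inequality |s + 6| ≤ 8 + 6 = 14.
Hence |s² − 36| ≤ 14|s − 6|, which is < ε once |s − 6| < ε/14.
Take δ = min(2, ε/14). If 0 < |s − 6| < δ then both bounds hold and |s² − 36| ≤ 14|s − 6| < 14·(ε/14) = ε.

δ = min(2, ε/14)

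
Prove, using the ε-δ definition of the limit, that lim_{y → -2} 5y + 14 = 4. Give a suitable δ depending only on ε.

Let ε > 0. We need δ > 0 so that 0 < |y + 2| < δ implies |(5y + 14) − 4| < ε.
Since (5y + 14) − 4 = 5(y + 2), we have |(5y + 14) − 4| = 5|y + 2|.
Thus it suffices that |y + 2| < ε/5.
Take δ = ε/5. If 0 < |y + 2| < δ then |(5y + 14) − 4| = 5|y + 2| < 5·(ε/5) = ε.

δ = ε/5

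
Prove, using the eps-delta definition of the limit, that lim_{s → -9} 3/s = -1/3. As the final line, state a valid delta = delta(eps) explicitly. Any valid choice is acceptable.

Let eps > 0 be given. We seek delta > 0 such that 0 < |s + 9| < delta implies |3/s + 1/3| < eps.
|3/s + 1/3| = 3·|-9 − s|/(9·|s|) = 3|s + 9|/(9|s|).
Restrict delta ≤ 9/2. Then |s + 9| < 9/2 gives |s| > 9/2, so 9|s| > 81/2.
Then |3/s + 1/3| < 3|s + 9|/(81/2), which is < eps when |s + 9| < (27/2)eps.
Take delta = min(9/2, (27/2)eps). Then 0 < |s + 9| < delta gives both |s + 9| < 9/2 and |s + 9| < (27/2)eps, so |3/s + 1/3| < eps.

delta = min(9/2, (27/2)eps)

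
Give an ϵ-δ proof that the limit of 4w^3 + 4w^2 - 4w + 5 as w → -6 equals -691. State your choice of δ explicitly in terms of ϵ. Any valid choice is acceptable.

Let ϵ > 0. We want δ > 0 such that 0 < |w + 6| < δ implies |(4w^3 + 4w^2 - 4w + 5) + 691| < ϵ.
(4w^3 + 4w^2 - 4w + 5) + 691 = 4w^3 + 4w^2 - 4w + 696 = (w + 6)(4w^2 - 20w + 116).
So |(4w^3 + 4w^2 - 4w + 5) + 691| = |w + 6|·|4w^2 - 20w + 116|.
Assume first that |w + 6| < 2, so |w| < 8. Then |4w^2 - 20w + 116| ≤ 4·8^2 + 20·8 + 116 = 532.
Hence |(4w^3 + 4w^2 - 4w + 5) + 691| ≤ 532|w + 6| < ϵ provided |w + 6| < ϵ/532.
Take δ = min(2, ϵ/532). Then 0 < |w + 6| < δ gives both |w + 6| < 2 and |w + 6| < ϵ/532, so |(4w^3 + 4w^2 - 4w + 5) + 691| < ϵ.

δ = min(2, ϵ/532)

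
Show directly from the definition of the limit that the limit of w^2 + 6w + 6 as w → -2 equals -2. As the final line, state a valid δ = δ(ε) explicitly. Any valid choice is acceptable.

Suppose ε > 0. We want δ > 0 such that 0 < |w + 2| < δ implies |(w^2 + 6w + 6) + 2| < ε.
(w^2 + 6w + 6) + 2 = w^2 + 6w + 8 = (w + 2)(w + 4).
So |(w^2 + 6w + 6) + 2| = |w + 2|·|w + 4|.
Assume first that |w + 2| < 1, so |w| < 3. Then |w + 4| ≤ 3 + 4 = 7.
Hence |(w^2 + 6w + 6) + 2| ≤ 7|w + 2| < ε provided |w + 2| < ε/7.
Choosing δ = min(1, ε/7) ensures both conditions, hence |(w^2 + 6w + 6) + 2| < ε.

δ = min(1, ε/7)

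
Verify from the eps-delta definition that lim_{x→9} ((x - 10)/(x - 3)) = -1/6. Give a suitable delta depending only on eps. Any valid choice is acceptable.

Fix eps > 0. We want delta > 0 with 0 < |x − 9| < delta ⇒ |(x - 10)/(x - 3) + 1/6| < eps.
Combining over a common denominator, (x - 10)/(x - 3) + 1/6 = [(x - 10)·6 − (-1)·(x - 3)] / [6·(x - 3)] = 7(x − 9) / (6(x - 3)).
So |(x - 10)/(x - 3) + 1/6| = 7|x − 9| / (6·|x − 3|).
Require delta ≤ 3, so |x − 3| ≥ |6| − |x − 9| > 6 − 3 = 3.
Hence |(x - 10)/(x - 3) + 1/6| < 7|x − 9|/(6·3) = (7/18)|x − 9|, which is < eps once |x − 9| < (18/7)eps.
Take delta = min(3, (18/7)eps). Then 0 < |x − 9| < delta forces both bounds, so |(x - 10)/(x - 3) + 1/6| < eps.

delta = min(3, (18/7)eps)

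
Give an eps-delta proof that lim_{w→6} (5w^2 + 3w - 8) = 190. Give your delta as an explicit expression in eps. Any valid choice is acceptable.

Suppose eps > 0. We want delta > 0 such that 0 < |w − 6| < delta implies |(5w^2 + 3w - 8) − 190| < eps.
(5w^2 + 3w - 8) − 190 = 5w^2 + 3w - 198 = (w − 6)(5w + 33).
So |(5w^2 + 3w - 8) − 190| = |w − 6|·|5w + 33|.
Assume first that |w − 6| < 1, so |w| < 7. Then |5w + 33| ≤ 5·7 + 33 = 68.
Hence |(5w^2 + 3w - 8) − 190| ≤ 68|w − 6| < eps provided |w − 6| < eps/68.
Take delta = min(1, eps/68). Then 0 < |w − 6| < delta gives both |w − 6| < 1 and |w − 6| < eps/68, so |(5w^2 + 3w - 8) − 190| < eps.

delta = min(1, eps/68)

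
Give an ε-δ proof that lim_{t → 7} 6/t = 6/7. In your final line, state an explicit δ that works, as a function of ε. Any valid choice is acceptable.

δ = min(7/2, (49/12)ε)

Let ε > 0 be given. We seek δ > 0 such that 0 < |t − 7| < δ implies |6/t − (6/7)| < ε.
|6/t − (6/7)| = 6·|7 − t|/(7·|t|) = 6|t − 7|/(7|t|).
Restrict δ ≤ 7/2. Then |t − 7| < 7/2 gives |t| > 7/2, so 7|t| > 49/2.
Then |6/t − (6/7)| < 6|t − 7|/(49/2), which is < ε when |t − 7| < (49/12)ε.
Take δ = min(7/2, (49/12)ε). Then 0 < |t − 7| < δ gives both |t − 7| < 7/2 and |t − 7| < (49/12)ε, so |6/t − (6/7)| < ε.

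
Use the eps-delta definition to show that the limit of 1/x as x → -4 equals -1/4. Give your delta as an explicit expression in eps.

delta = min(2, 8eps)

Let eps > 0. We seek delta > 0 such that 0 < |x + 4| < delta implies |1/x + 1/4| < eps.
|1/x + 1/4| = |-4 − x|/(4·|x|) = |x + 4|/(4|x|).
Restrict delta ≤ 2. Then |x + 4| < 2 gives |x| > 2, so 4|x| > 8.
Then |1/x + 1/4| < |x + 4|/8, which is < eps when |x + 4| < 8eps.
Take delta = min(2, 8eps). Then 0 < |x + 4| < delta gives both |x + 4| < 2 and |x + 4| < 8eps, so |1/x + 1/4| < eps.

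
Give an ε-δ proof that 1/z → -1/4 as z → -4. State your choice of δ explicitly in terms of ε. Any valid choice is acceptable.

Suppose ε > 0. We seek δ > 0 such that 0 < |z + 4| < δ implies |1/z + 1/4| < ε.
|1/z + 1/4| = |-4 − z|/(4·|z|) = |z + 4|/(4|z|).
Require δ ≤ 2 so that |z| > 4 − 2 = 2, hence 4|z| > 8.
Then |1/z + 1/4| < |z + 4|/8, which is < ε when |z + 4| < 8ε.
Take δ = min(2, 8ε). Then 0 < |z + 4| < δ gives both |z + 4| < 2 and |z + 4| < 8ε, so |1/z + 1/4| < ε.

δ = min(2, 8ε)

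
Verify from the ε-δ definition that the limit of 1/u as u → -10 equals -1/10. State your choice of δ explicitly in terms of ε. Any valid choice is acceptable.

δ = min(5, 50ε)

Let ε > 0 be given. We seek δ > 0 such that 0 < |u + 10| < δ implies |1/u + 1/10| < ε.
|1/u + 1/10| = |-10 − u|/(10·|u|) = |u + 10|/(10|u|).
Restrict δ ≤ 5. Then |u + 10| < 5 gives |u| > 5, so 10|u| > 50.
Then |1/u + 1/10| < |u + 10|/50, which is < ε when |u + 10| < 50ε.
Take δ = min(5, 50ε). Then 0 < |u + 10| < δ gives both |u + 10| < 5 and |u + 10| < 50ε, so |1/u + 1/10| < ε.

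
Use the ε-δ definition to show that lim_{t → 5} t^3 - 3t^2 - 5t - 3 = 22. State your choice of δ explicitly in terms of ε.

Let ε > 0. We want δ > 0 such that 0 < |t − 5| < δ implies |(t^3 - 3t^2 - 5t - 3) − 22| < ε.
(t^3 - 3t^2 - 5t - 3) − 22 = t^3 - 3t^2 - 5t - 25 = (t − 5)(t^2 + 2t + 5).
So |(t^3 - 3t^2 - 5t - 3) − 22| = |t − 5|·|t^2 + 2t + 5|.
Require δ ≤ 1. Then |t − 5| < 1 gives |t| < 6, and by the triangle inequality |t^2 + 2t + 5| ≤ 6^2 + 2·6 + 5 = 53.
Hence |(t^3 - 3t^2 - 5t - 3) − 22| ≤ 53|t − 5| < ε provided |t − 5| < ε/53.
Take δ = min(1, ε/53). Then 0 < |t − 5| < δ gives both |t − 5| < 1 and |t − 5| < ε/53, so |(t^3 - 3t^2 - 5t - 3) − 22| < ε.

δ = min(1, ε/53)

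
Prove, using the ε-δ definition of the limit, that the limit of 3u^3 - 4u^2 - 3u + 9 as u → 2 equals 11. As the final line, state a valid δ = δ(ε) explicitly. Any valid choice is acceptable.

Fix ε > 0. We want δ > 0 such that 0 < |u − 2| < δ implies |(3u^3 - 4u^2 - 3u + 9) − 11| < ε.
(3u^3 - 4u^2 - 3u + 9) − 11 = 3u^3 - 4u^2 - 3u - 2 = (u − 2)(3u^2 + 2u + 1).
So |(3u^3 - 4u^2 - 3u + 9) − 11| = |u − 2|·|3u^2 + 2u + 1|.
Require δ ≤ 2. Then |u − 2| < 2 gives |u| < 4, and by the triangle inequality |3u^2 + 2u + 1| ≤ 3·4^2 + 2·4 + 1 = 57.
Hence |(3u^3 - 4u^2 - 3u + 9) − 11| ≤ 57|u − 2| < ε provided |u − 2| < ε/57.
Choosing δ = min(2, ε/57) ensures both conditions, hence |(3u^3 - 4u^2 - 3u + 9) − 11| < ε.

δ = min(2, ε/57)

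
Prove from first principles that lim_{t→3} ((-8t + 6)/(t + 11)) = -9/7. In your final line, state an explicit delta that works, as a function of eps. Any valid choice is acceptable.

delta = min(7, (49/47)eps)

Suppose eps > 0. We want delta > 0 with 0 < |t − 3| < delta ⇒ |(-8t + 6)/(t + 11) + 9/7| < eps.
Combining over a common denominator, (-8t + 6)/(t + 11) + 9/7 = [(-8t + 6)·14 − (-18)·(t + 11)] / [14·(t + 11)] = -94(t − 3) / (14(t + 11)).
So |(-8t + 6)/(t + 11) + 9/7| = 94|t − 3| / (14·|t + 11|).
Restrict delta ≤ 7. Then |t − 3| < 7 gives |t + 11| = |(t − 3) + 14| ≥ 14 − 7 = 7.
Hence |(-8t + 6)/(t + 11) + 9/7| < 94|t − 3|/(14·7) = (47/49)|t − 3|, which is < eps once |t − 3| < (49/47)eps.
Take delta = min(7, (49/47)eps). Then 0 < |t − 3| < delta forces both bounds, so |(-8t + 6)/(t + 11) + 9/7| < eps.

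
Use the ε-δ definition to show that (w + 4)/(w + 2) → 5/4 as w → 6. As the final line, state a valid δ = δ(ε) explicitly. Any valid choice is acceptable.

Fix ε > 0. We want δ > 0 with 0 < |w − 6| < δ ⇒ |(w + 4)/(w + 2) − (5/4)| < ε.
Combining over a common denominator, (w + 4)/(w + 2) − (5/4) = [(w + 4)·8 − 10·(w + 2)] / [8·(w + 2)] = -2(w − 6) / (8(w + 2)).
So |(w + 4)/(w + 2) − (5/4)| = 2|w − 6| / (8·|w + 2|).
Restrict δ ≤ 4. Then |w − 6| < 4 gives |w + 2| = |(w − 6) + 8| ≥ 8 − 4 = 4.
Hence |(w + 4)/(w + 2) − (5/4)| < 2|w − 6|/(8·4) = (1/16)|w − 6|, which is < ε once |w − 6| < 16ε.
Take δ = min(4, 16ε). Then 0 < |w − 6| < δ forces both bounds, so |(w + 4)/(w + 2) − (5/4)| < ε.

δ = min(4, 16ε)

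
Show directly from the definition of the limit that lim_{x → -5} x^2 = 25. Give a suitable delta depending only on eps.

Suppose eps > 0. We seek delta > 0 with 0 < |x + 5| < delta ⇒ |x^2 − 25| < eps.
Factor: x^2 − 25 = (x + 5)(x - 5), so |x^2 − 25| = |x + 5|·|x - 5|.
Impose delta ≤ 1 so that |x| < 6; then |x - 5| ≤ 11.
Hence |x^2 − 25| ≤ 11|x + 5|, which is < eps once |x + 5| < eps/11.
Take delta = min(1, eps/11). If 0 < |x + 5| < delta then both bounds hold and |x^2 − 25| ≤ 11|x + 5| < 11·(eps/11) = eps.

delta = min(1, eps/11)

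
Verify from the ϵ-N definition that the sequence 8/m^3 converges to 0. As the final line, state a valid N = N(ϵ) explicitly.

N = (8/ϵ)^{1/3}

Let ϵ > 0 be given. For m ≥ 1, |8/m^3 − 0| = 8/m^3.
8/m^3 < ϵ ⇔ m^3 > 8/ϵ ⇔ m > (8/ϵ)^{1/3}.
Take N = (8/ϵ)^{1/3}. Then m > N implies 8/m^3 < ϵ.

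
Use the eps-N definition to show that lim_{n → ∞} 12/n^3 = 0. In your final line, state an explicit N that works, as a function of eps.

Suppose eps > 0. For n ≥ 1, |12/n^3 − 0| = 12/n^3.
12/n^3 < eps ⇔ n^3 > 12/eps ⇔ n > (12/eps)^{1/3}.
Take N = (12/eps)^{1/3}. Then n > N implies 12/n^3 < eps.

N = (12/eps)^{1/3}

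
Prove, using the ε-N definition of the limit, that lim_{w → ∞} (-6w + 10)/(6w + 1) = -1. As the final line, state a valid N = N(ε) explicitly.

N = (11/6)/ε

Fix ε > 0. We seek N > 0 such that w > N implies |(-6w + 10)/(6w + 1) + 1| < ε.
(-6w + 10)/(6w + 1) + 1 = (6(-6w + 10) − (-6)(6w + 1)) / (6(6w + 1)) = 66/(6(6w + 1)).
For w > 0 we have 6w + 1 > 6w, so |(-6w + 10)/(6w + 1) + 1| = 66/(6(6w + 1)) < 66/(6·6w) = (11/6)/w.
Thus |(-6w + 10)/(6w + 1) + 1| < ε whenever w > (11/6)/ε.
Take N = (11/6)/ε. If w > N then |(-6w + 10)/(6w + 1) + 1| < (11/6)/w < ε.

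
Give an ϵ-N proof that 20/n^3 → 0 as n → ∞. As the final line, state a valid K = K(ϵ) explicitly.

K = (20/ϵ)^{1/3}

Suppose ϵ > 0. For n ≥ 1, |20/n^3 − 0| = 20/n^3.
20/n^3 < ϵ ⇔ n^3 > 20/ϵ ⇔ n > (20/ϵ)^{1/3}.
Take K = (20/ϵ)^{1/3}. Then n > K implies 20/n^3 < ϵ.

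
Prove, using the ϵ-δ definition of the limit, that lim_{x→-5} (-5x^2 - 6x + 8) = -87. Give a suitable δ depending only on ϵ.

δ = min(1, ϵ/49)

Suppose ϵ > 0. We want δ > 0 such that 0 < |x + 5| < δ implies |(-5x^2 - 6x + 8) + 87| < ϵ.
(-5x^2 - 6x + 8) + 87 = -5x^2 - 6x + 95 = (x + 5)(-5x + 19).
So |(-5x^2 - 6x + 8) + 87| = |x + 5|·|-5x + 19|.
Assume first that |x + 5| < 1, so |x| < 6. Then |-5x + 19| ≤ 5·6 + 19 = 49.
Hence |(-5x^2 - 6x + 8) + 87| ≤ 49|x + 5| < ϵ provided |x + 5| < ϵ/49.
Take δ = min(1, ϵ/49). Then 0 < |x + 5| < δ gives both |x + 5| < 1 and |x + 5| < ϵ/49, so |(-5x^2 - 6x + 8) + 87| < ϵ.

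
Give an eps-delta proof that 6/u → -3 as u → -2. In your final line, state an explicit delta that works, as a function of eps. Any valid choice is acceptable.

Let eps > 0. We seek delta > 0 such that 0 < |u + 2| < delta implies |6/u + 3| < eps.
|6/u + 3| = 6·|-2 − u|/(2·|u|) = 6|u + 2|/(2|u|).
Require delta ≤ 1 so that |u| > 2 − 1 = 1, hence 2|u| > 2.
Then |6/u + 3| < 6|u + 2|/2, which is < eps when |u + 2| < (1/3)eps.
Take delta = min(1, (1/3)eps). Then 0 < |u + 2| < delta gives both |u + 2| < 1 and |u + 2| < (1/3)eps, so |6/u + 3| < eps.

delta = min(1, (1/3)eps)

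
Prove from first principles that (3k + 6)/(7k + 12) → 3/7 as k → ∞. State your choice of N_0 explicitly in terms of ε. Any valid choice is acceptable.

Suppose ε > 0. For k ≥ 1, |(3k + 6)/(7k + 12) − (3/7)| = |6|/(7(7k + 12)) = 6/(7(7k + 12)).
Since 7k + 12 ≥ 7k for k ≥ 1, this is ≤ 6/(7·7k) = (6/49)/k.
So |(3k + 6)/(7k + 12) − (3/7)| < ε whenever k > (6/49)/ε.
Take N_0 = (6/49)/ε. If k > N_0 then |(3k + 6)/(7k + 12) − (3/7)| ≤ (6/49)/k < ε.

N_0 = (6/49)/ε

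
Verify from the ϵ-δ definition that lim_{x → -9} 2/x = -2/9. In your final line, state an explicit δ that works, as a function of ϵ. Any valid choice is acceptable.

δ = min(9/2, (81/4)ϵ)

Let ϵ > 0. We seek δ > 0 such that 0 < |x + 9| < δ implies |2/x + 2/9| < ϵ.
|2/x + 2/9| = 2·|-9 − x|/(9·|x|) = 2|x + 9|/(9|x|).
Require δ ≤ 9/2 so that |x| > 9 − 9/2 = 9/2, hence 9|x| > 81/2.
Then |2/x + 2/9| < 2|x + 9|/(81/2), which is < ϵ when |x + 9| < (81/4)ϵ.
Take δ = min(9/2, (81/4)ϵ). Then 0 < |x + 9| < δ gives both |x + 9| < 9/2 and |x + 9| < (81/4)ϵ, so |2/x + 2/9| < ϵ.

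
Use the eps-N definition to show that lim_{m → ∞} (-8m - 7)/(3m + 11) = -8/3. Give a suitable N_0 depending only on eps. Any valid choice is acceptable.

Suppose eps > 0. For m ≥ 1, |(-8m - 7)/(3m + 11) + 8/3| = |67|/(3(3m + 11)) = 67/(3(3m + 11)).
Since 3m + 11 ≥ 3m for m ≥ 1, this is ≤ 67/(3·3m) = (67/9)/m.
So |(-8m - 7)/(3m + 11) + 8/3| < eps whenever m > (67/9)/eps.
Take N_0 = (67/9)/eps. If m > N_0 then |(-8m - 7)/(3m + 11) + 8/3| ≤ (67/9)/m < eps.

N_0 = (67/9)/eps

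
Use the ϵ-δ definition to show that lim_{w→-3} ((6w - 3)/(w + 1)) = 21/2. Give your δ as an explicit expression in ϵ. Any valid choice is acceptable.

Let ϵ > 0. We want δ > 0 with 0 < |w + 3| < δ ⇒ |(6w - 3)/(w + 1) − (21/2)| < ϵ.
Combining over a common denominator, (6w - 3)/(w + 1) − (21/2) = [(6w - 3)·(-2) − (-21)·(w + 1)] / [(-2)·(w + 1)] = 9(w + 3) / ((-2)(w + 1)).
So |(6w - 3)/(w + 1) − (21/2)| = 9|w + 3| / (2·|w + 1|).
Require δ ≤ 1, so |w + 1| ≥ |-2| − |w + 3| > 2 − 1 = 1.
Hence |(6w - 3)/(w + 1) − (21/2)| < 9|w + 3|/(2·1) = (9/2)|w + 3|, which is < ϵ once |w + 3| < (2/9)ϵ.
Take δ = min(1, (2/9)ϵ). Then 0 < |w + 3| < δ forces both bounds, so |(6w - 3)/(w + 1) − (21/2)| < ϵ.

δ = min(1, (2/9)ϵ)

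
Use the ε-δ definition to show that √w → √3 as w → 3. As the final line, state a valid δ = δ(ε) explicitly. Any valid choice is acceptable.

Let ε > 0. We want δ > 0 such that 0 < |w − 3| < δ implies |√w − √3| < ε.
Rationalise: √w − √3 = (w − 3)/(√w + √3), so |√w − √3| = |w − 3|/(√w + √3).
Restrict δ ≤ 3 so that |w − 3| < 3 forces w > 0, and then √w + √3 > √3.
Hence |√w − √3| < |w − 3|/√3, which is < ε once |w − 3| < √3·ε.
Take δ = min(3, √3·ε). If 0 < |w − 3| < δ then w > 0 and |√w − √3| < |w − 3|/√3 < ε.

δ = min(3, √3·ε)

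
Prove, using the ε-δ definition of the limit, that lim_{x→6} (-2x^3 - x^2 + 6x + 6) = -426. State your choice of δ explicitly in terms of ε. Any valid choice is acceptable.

δ = min(2, ε/304)

Suppose ε > 0. We want δ > 0 such that 0 < |x − 6| < δ implies |(-2x^3 - x^2 + 6x + 6) + 426| < ε.
(-2x^3 - x^2 + 6x + 6) + 426 = -2x^3 - x^2 + 6x + 432 = (x − 6)(-2x^2 - 13x - 72).
So |(-2x^3 - x^2 + 6x + 6) + 426| = |x − 6|·|-2x^2 - 13x - 72|.
Require δ ≤ 2. Then |x − 6| < 2 gives |x| < 8, and by the triangle inequality |-2x^2 - 13x - 72| ≤ 2·8^2 + 13·8 + 72 = 304.
Hence |(-2x^3 - x^2 + 6x + 6) + 426| ≤ 304|x − 6| < ε provided |x − 6| < ε/304.
Choosing δ = min(2, ε/304) ensures both conditions, hence |(-2x^3 - x^2 + 6x + 6) + 426| < ε.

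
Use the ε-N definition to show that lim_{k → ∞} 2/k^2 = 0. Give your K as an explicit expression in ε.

Let ε > 0. For k ≥ 1, |2/k^2 − 0| = 2/k^2.
2/k^2 < ε ⇔ k^2 > 2/ε ⇔ k > (2/ε)^{1/2}.
Take K = (2/ε)^{1/2}. Then k > K implies 2/k^2 < ε.

K = (2/ε)^{1/2}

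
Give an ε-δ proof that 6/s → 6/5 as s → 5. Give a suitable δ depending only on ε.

δ = min(5/2, (25/12)ε)

Fix ε > 0. We seek δ > 0 such that 0 < |s − 5| < δ implies |6/s − (6/5)| < ε.
|6/s − (6/5)| = 6·|5 − s|/(5·|s|) = 6|s − 5|/(5|s|).
Require δ ≤ 5/2 so that |s| > 5 − 5/2 = 5/2, hence 5|s| > 25/2.
Then |6/s − (6/5)| < 6|s − 5|/(25/2), which is < ε when |s − 5| < (25/12)ε.
Take δ = min(5/2, (25/12)ε). Then 0 < |s − 5| < δ gives both |s − 5| < 5/2 and |s − 5| < (25/12)ε, so |6/s − (6/5)| < ε.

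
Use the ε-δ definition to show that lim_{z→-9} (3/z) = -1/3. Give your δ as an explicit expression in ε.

δ = min(9/2, (27/2)ε)

Let ε > 0. We seek δ > 0 such that 0 < |z + 9| < δ implies |3/z + 1/3| < ε.
|3/z + 1/3| = 3·|-9 − z|/(9·|z|) = 3|z + 9|/(9|z|).
Restrict δ ≤ 9/2. Then |z + 9| < 9/2 gives |z| > 9/2, so 9|z| > 81/2.
Then |3/z + 1/3| < 3|z + 9|/(81/2), which is < ε when |z + 9| < (27/2)ε.
Take δ = min(9/2, (27/2)ε). Then 0 < |z + 9| < δ gives both |z + 9| < 9/2 and |z + 9| < (27/2)ε, so |3/z + 1/3| < ε.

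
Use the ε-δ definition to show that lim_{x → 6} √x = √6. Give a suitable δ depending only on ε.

Fix ε > 0. We want δ > 0 such that 0 < |x − 6| < δ implies |√x − √6| < ε.
Multiplying by the conjugate, |√x − √6| = |x − 6|/(√x + √6).
Restrict δ ≤ 6 so that |x − 6| < 6 forces x > 0, and then √x + √6 > √6.
Hence |√x − √6| < |x − 6|/√6, which is < ε once |x − 6| < √6·ε.
Take δ = min(6, √6·ε). If 0 < |x − 6| < δ then x > 0 and |√x − √6| < |x − 6|/√6 < ε.

δ = min(6, √6·ε)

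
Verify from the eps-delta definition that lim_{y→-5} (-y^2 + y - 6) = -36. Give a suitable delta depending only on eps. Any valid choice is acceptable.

delta = min(2, eps/13)

Let eps > 0. We want delta > 0 such that 0 < |y + 5| < delta implies |(-y^2 + y - 6) + 36| < eps.
(-y^2 + y - 6) + 36 = -y^2 + y + 30 = (y + 5)(-y + 6).
So |(-y^2 + y - 6) + 36| = |y + 5|·|-y + 6|.
Require delta ≤ 2. Then |y + 5| < 2 gives |y| < 7, and by the triangle inequality |-y + 6| ≤ 7 + 6 = 13.
Hence |(-y^2 + y - 6) + 36| ≤ 13|y + 5| < eps provided |y + 5| < eps/13.
Choosing delta = min(2, eps/13) ensures both conditions, hence |(-y^2 + y - 6) + 36| < eps.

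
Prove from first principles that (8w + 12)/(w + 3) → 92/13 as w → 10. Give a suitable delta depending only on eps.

Fix eps > 0. We want delta > 0 with 0 < |w − 10| < delta ⇒ |(8w + 12)/(w + 3) − (92/13)| < eps.
Combining over a common denominator, (8w + 12)/(w + 3) − (92/13) = [(8w + 12)·13 − 92·(w + 3)] / [13·(w + 3)] = 12(w − 10) / (13(w + 3)).
So |(8w + 12)/(w + 3) − (92/13)| = 12|w − 10| / (13·|w + 3|).
Restrict delta ≤ 13/2. Then |w − 10| < 13/2 gives |w + 3| = |(w − 10) + 13| ≥ 13 − 13/2 = 13/2.
Hence |(8w + 12)/(w + 3) − (92/13)| < 12|w − 10|/(13·(13/2)) = (24/169)|w − 10|, which is < eps once |w − 10| < (169/24)eps.
Take delta = min(13/2, (169/24)eps). Then 0 < |w − 10| < delta forces both bounds, so |(8w + 12)/(w + 3) − (92/13)| < eps.

delta = min(13/2, (169/24)eps)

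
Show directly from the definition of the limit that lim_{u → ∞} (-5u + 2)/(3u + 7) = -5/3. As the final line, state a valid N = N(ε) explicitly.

N = (41/9)/ε

Let ε > 0. We seek N > 0 such that u > N implies |(-5u + 2)/(3u + 7) + 5/3| < ε.
(-5u + 2)/(3u + 7) + 5/3 = (3(-5u + 2) − (-5)(3u + 7)) / (3(3u + 7)) = 41/(3(3u + 7)).
For u > 0 we have 3u + 7 > 3u, so |(-5u + 2)/(3u + 7) + 5/3| = 41/(3(3u + 7)) < 41/(3·3u) = (41/9)/u.
Thus |(-5u + 2)/(3u + 7) + 5/3| < ε whenever u > (41/9)/ε.
Take N = (41/9)/ε. If u > N then |(-5u + 2)/(3u + 7) + 5/3| < (41/9)/u < ε.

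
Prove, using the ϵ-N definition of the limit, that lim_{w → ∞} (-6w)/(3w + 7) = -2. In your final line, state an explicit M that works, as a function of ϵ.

Let ϵ > 0. We seek M > 0 such that w > M implies |(-6w)/(3w + 7) + 2| < ϵ.
(-6w)/(3w + 7) + 2 = (3(-6w) − (-6)(3w + 7)) / (3(3w + 7)) = 42/(3(3w + 7)).
For w > 0 we have 3w + 7 > 3w, so |(-6w)/(3w + 7) + 2| = 42/(3(3w + 7)) < 42/(3·3w) = (14/3)/w.
Thus |(-6w)/(3w + 7) + 2| < ϵ whenever w > (14/3)/ϵ.
Take M = (14/3)/ϵ. If w > M then |(-6w)/(3w + 7) + 2| < (14/3)/w < ϵ.

M = (14/3)/ϵ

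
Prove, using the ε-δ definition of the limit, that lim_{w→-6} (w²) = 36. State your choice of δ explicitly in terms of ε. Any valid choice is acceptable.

Suppose ε > 0. We seek δ > 0 with 0 < |w + 6| < δ ⇒ |w² − 36| < ε.
Factor: w² − 36 = (w + 6)(w - 6), so |w² − 36| = |w + 6|·|w - 6|.
Impose δ ≤ 2 so that |w| < 8; then |w - 6| ≤ 14.
Hence |w² − 36| ≤ 14|w + 6|, which is < ε once |w + 6| < ε/14.
Take δ = min(2, ε/14). If 0 < |w + 6| < δ then both bounds hold and |w² − 36| ≤ 14|w + 6| < 14·(ε/14) = ε.

δ = min(2, ε/14)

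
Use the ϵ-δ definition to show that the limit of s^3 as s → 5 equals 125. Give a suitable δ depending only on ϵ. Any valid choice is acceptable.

δ = min(1, ϵ/91)

Fix ϵ > 0. We seek δ > 0 with 0 < |s − 5| < δ ⇒ |s^3 − 125| < ϵ.
Factor: s^3 − 125 = (s − 5)(s^2 + 5s + 25), so |s^3 − 125| = |s − 5|·|s^2 + 5s + 25|.
Impose δ ≤ 1 so that |s| < 6; then |s^2 + 5s + 25| ≤ 91.
Hence |s^3 − 125| ≤ 91|s − 5|, which is < ϵ once |s − 5| < ϵ/91.
Take δ = min(1, ϵ/91). If 0 < |s − 5| < δ then both bounds hold and |s^3 − 125| ≤ 91|s − 5| < 91·(ϵ/91) = ϵ.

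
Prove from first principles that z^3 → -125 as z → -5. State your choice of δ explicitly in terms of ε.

δ = min(1, ε/91)

Let ε > 0 be given. We seek δ > 0 with 0 < |z + 5| < δ ⇒ |z^3 + 125| < ε.
Factor: z^3 + 125 = (z + 5)(z^2 - 5z + 25), so |z^3 + 125| = |z + 5|·|z^2 - 5z + 25|.
Restrict δ ≤ 1. Then |z + 5| < 1 gives |z| < 6, so by the triangle inequality |z^2 - 5z + 25| ≤ 6^2 + 5·6 + 25 = 91.
Hence |z^3 + 125| ≤ 91|z + 5|, which is < ε once |z + 5| < ε/91.
Take δ = min(1, ε/91). If 0 < |z + 5| < δ then both bounds hold and |z^3 + 125| ≤ 91|z + 5| < 91·(ε/91) = ε.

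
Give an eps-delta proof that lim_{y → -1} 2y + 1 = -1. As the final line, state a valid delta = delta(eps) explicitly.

Let eps > 0 be given. We need delta > 0 so that 0 < |y + 1| < delta implies |(2y + 1) + 1| < eps.
Since (2y + 1) + 1 = 2(y + 1), we have |(2y + 1) + 1| = 2|y + 1|.
Thus it suffices that |y + 1| < eps/2.
Take delta = eps/2. If 0 < |y + 1| < delta then |(2y + 1) + 1| = 2|y + 1| < 2·(eps/2) = eps.

delta = eps/2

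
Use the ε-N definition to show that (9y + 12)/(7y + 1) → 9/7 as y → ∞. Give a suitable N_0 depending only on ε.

Let ε > 0 be given. We seek N_0 > 0 such that y > N_0 implies |(9y + 12)/(7y + 1) − (9/7)| < ε.
(9y + 12)/(7y + 1) − (9/7) = (7(9y + 12) − 9(7y + 1)) / (7(7y + 1)) = 75/(7(7y + 1)).
For y > 0 we have 7y + 1 > 7y, so |(9y + 12)/(7y + 1) − (9/7)| = 75/(7(7y + 1)) < 75/(7·7y) = (75/49)/y.
Thus |(9y + 12)/(7y + 1) − (9/7)| < ε whenever y > (75/49)/ε.
Take N_0 = (75/49)/ε. If y > N_0 then |(9y + 12)/(7y + 1) − (9/7)| < (75/49)/y < ε.

N_0 = (75/49)/ε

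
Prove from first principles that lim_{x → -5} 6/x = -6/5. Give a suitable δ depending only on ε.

δ = min(5/2, (25/12)ε)

Let ε > 0 be given. We seek δ > 0 such that 0 < |x + 5| < δ implies |6/x + 6/5| < ε.
|6/x + 6/5| = 6·|-5 − x|/(5·|x|) = 6|x + 5|/(5|x|).
Restrict δ ≤ 5/2. Then |x + 5| < 5/2 gives |x| > 5/2, so 5|x| > 25/2.
Then |6/x + 6/5| < 6|x + 5|/(25/2), which is < ε when |x + 5| < (25/12)ε.
Take δ = min(5/2, (25/12)ε). Then 0 < |x + 5| < δ gives both |x + 5| < 5/2 and |x + 5| < (25/12)ε, so |6/x + 6/5| < ε.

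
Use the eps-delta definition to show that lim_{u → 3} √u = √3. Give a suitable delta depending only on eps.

Let eps > 0 be given. We want delta > 0 such that 0 < |u − 3| < delta implies |√u − √3| < eps.
Multiplying by the conjugate, |√u − √3| = |u − 3|/(√u + √3).
Restrict delta ≤ 3 so that |u − 3| < 3 forces u > 0, and then √u + √3 > √3.
Hence |√u − √3| < |u − 3|/√3, which is < eps once |u − 3| < √3·eps.
Take delta = min(3, √3·eps). If 0 < |u − 3| < delta then u > 0 and |√u − √3| < |u − 3|/√3 < eps.

delta = min(3, √3·eps)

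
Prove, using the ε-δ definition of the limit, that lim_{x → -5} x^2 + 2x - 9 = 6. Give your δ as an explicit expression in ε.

Fix ε > 0. We want δ > 0 such that 0 < |x + 5| < δ implies |(x^2 + 2x - 9) − 6| < ε.
(x^2 + 2x - 9) − 6 = x^2 + 2x - 15 = (x + 5)(x - 3).
So |(x^2 + 2x - 9) − 6| = |x + 5|·|x - 3|.
Assume first that |x + 5| < 1, so |x| < 6. Then |x - 3| ≤ 6 + 3 = 9.
Hence |(x^2 + 2x - 9) − 6| ≤ 9|x + 5| < ε provided |x + 5| < ε/9.
Choosing δ = min(1, ε/9) ensures both conditions, hence |(x^2 + 2x - 9) − 6| < ε.

δ = min(1, ε/9)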